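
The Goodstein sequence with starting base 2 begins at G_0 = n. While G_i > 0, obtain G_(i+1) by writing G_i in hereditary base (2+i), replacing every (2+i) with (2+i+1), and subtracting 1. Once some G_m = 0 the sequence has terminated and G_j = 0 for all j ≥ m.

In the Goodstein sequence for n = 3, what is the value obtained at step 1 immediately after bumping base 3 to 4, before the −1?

(0) 3|_2 = 2 + 1 ↦ 3 + 1|_3 = 4 ⇒ 3
(1) 3|_3 = 3 ↦ 4|_4 = 4 ⇒ 3

4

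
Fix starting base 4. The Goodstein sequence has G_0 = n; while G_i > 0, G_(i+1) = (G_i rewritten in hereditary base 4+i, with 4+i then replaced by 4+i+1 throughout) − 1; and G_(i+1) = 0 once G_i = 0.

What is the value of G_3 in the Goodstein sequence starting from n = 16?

30

i=0: 16 = 4^2 (b=4); 4→5: 5^2 = 25; 25−1 = 24
i=1: 24 = 4·5 + 4 (b=5); 5→6: 4·6 + 4 = 28; 28−1 = 27
i=2: 27 = 4·6 + 3 (b=6); 6→7: 4·7 + 3 = 31; 31−1 = 30
i=3: 30 = 4·7 + 2 (b=7); 7→8: 4·8 + 2 = 34; 34−1 = 33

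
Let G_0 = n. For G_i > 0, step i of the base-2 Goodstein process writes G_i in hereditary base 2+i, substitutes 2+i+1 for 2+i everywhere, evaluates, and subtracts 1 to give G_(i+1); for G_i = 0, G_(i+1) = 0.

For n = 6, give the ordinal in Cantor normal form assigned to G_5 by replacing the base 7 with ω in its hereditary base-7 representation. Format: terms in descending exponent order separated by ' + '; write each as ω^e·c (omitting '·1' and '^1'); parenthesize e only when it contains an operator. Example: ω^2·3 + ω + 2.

ω^5·5 + ω^4·5 + ω^3·5 + ω^2·5 + ω·5 + 4

[0] 6 ≡ 2^2 + 2 (base 2). Lift 3: 30. −1: 29.
[1] 29 ≡ 3^3 + 2 (base 3). Lift 4: 258. −1: 257.
[2] 257 ≡ 4^4 + 1 (base 4). Lift 5: 3126. −1: 3125.
[3] 3125 ≡ 5^5 (base 5). Lift 6: 46656. −1: 46655.
[4] 46655 ≡ 5·6^5 + 5·6^4 + 5·6^3 + 5·6^2 + 5·6 + 5 (base 6). Lift 7: 98040. −1: 98039.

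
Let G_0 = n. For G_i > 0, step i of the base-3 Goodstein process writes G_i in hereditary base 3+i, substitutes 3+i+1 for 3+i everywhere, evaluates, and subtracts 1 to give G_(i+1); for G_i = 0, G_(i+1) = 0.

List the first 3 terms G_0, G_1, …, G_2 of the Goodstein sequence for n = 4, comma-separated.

base 3: 4 = 3 + 1; at 4: 4 + 1 = 5; next = 4
base 4: 4 = 4; at 5: 5 = 5; next = 4

4, 4, 4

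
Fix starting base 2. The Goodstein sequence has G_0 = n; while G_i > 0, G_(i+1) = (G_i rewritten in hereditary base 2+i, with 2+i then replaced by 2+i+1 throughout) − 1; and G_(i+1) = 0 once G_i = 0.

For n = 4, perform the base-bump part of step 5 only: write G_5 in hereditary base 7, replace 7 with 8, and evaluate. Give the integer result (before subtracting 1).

G_0=4  [base 2] 2^2  →[2↦3]→  3^3 = 27  −1 ⇒ G_1=26
G_1=26  [base 3] 2·3^2 + 2·3 + 2  →[3↦4]→  2·4^2 + 2·4 + 2 = 42  −1 ⇒ G_2=41
G_2=41  [base 4] 2·4^2 + 2·4 + 1  →[4↦5]→  2·5^2 + 2·5 + 1 = 61  −1 ⇒ G_3=60
G_3=60  [base 5] 2·5^2 + 2·5  →[5↦6]→  2·6^2 + 2·6 = 84  −1 ⇒ G_4=83
G_4=83  [base 6] 2·6^2 + 6 + 5  →[6↦7]→  2·7^2 + 7 + 5 = 110  −1 ⇒ G_5=109
G_5=109  [base 7] 2·7^2 + 7 + 4  →[7↦8]→  2·8^2 + 8 + 4 = 140  −1 ⇒ G_6=139

140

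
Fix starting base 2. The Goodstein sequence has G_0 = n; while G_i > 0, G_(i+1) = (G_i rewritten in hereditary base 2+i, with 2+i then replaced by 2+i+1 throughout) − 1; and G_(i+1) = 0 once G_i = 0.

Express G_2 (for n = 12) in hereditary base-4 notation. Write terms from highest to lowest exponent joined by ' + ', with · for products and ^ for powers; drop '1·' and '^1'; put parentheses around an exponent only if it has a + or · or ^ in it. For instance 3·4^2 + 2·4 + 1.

4^(4 + 1) + 2·4^2 + 2·4 + 1

(0) 12|_2 = 2^(2 + 1) + 2^2 ↦ 3^(3 + 1) + 3^3|_3 = 108 ⇒ 107
(1) 107|_3 = 3^(3 + 1) + 2·3^2 + 2·3 + 2 ↦ 4^(4 + 1) + 2·4^2 + 2·4 + 2|_4 = 1066 ⇒ 1065
(2) 1065|_4 = 4^(4 + 1) + 2·4^2 + 2·4 + 1 ↦ 5^(5 + 1) + 2·5^2 + 2·5 + 1|_5 = 15686 ⇒ 15685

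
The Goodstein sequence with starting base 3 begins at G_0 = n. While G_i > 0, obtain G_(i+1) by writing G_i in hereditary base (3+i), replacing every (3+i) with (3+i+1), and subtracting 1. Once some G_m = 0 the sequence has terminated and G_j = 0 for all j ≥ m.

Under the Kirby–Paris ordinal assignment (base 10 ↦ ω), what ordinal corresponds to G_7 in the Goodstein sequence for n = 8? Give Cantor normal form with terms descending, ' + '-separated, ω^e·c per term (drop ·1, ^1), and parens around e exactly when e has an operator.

(0) 8|_3 = 2·3 + 2 ↦ 2·4 + 2|_4 = 10 ⇒ 9
(1) 9|_4 = 2·4 + 1 ↦ 2·5 + 1|_5 = 11 ⇒ 10
(2) 10|_5 = 2·5 ↦ 2·6|_6 = 12 ⇒ 11
(3) 11|_6 = 6 + 5 ↦ 7 + 5|_7 = 12 ⇒ 11
(4) 11|_7 = 7 + 4 ↦ 8 + 4|_8 = 12 ⇒ 11
(5) 11|_8 = 8 + 3 ↦ 9 + 3|_9 = 12 ⇒ 11
(6) 11|_9 = 9 + 2 ↦ 10 + 2|_10 = 12 ⇒ 11

ω + 1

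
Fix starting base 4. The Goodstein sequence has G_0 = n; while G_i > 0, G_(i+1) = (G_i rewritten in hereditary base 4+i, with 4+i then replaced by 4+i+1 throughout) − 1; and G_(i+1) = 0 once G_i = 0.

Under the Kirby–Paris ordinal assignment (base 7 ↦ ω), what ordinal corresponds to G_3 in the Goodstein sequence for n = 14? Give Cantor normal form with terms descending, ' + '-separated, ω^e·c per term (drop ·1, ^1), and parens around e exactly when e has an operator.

ω·2 + 6

G_0 = 14. HB_4(14) = 3·4 + 2. Bump = 17. G_1 = 16.
G_1 = 16. HB_5(16) = 3·5 + 1. Bump = 19. G_2 = 18.
G_2 = 18. HB_6(18) = 3·6. Bump = 21. G_3 = 20.
G_3 = 20. HB_7(20) = 2·7 + 6. Bump = 22. G_4 = 21.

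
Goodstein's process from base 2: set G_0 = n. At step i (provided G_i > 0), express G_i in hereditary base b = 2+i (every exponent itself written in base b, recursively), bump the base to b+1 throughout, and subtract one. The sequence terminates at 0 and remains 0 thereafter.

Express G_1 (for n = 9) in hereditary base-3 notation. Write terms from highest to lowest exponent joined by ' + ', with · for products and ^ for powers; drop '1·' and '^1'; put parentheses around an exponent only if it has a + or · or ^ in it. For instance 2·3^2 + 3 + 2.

3^(3 + 1)

[0] 9 ≡ 2^(2 + 1) + 1 (base 2). Lift 3: 82. −1: 81.
[1] 81 ≡ 3^(3 + 1) (base 3). Lift 4: 1024. −1: 1023.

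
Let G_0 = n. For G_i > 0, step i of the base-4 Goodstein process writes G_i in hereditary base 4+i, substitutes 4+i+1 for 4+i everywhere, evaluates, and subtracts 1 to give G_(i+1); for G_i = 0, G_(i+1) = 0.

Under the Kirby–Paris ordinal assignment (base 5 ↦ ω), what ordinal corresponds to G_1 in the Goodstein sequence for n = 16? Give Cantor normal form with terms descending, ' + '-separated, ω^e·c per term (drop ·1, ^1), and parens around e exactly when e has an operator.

ω·4 + 4

G_0 = 16. HB_4(16) = 4^2. Bump = 25. G_1 = 24.
G_1 = 24. HB_5(24) = 4·5 + 4. Bump = 28. G_2 = 27.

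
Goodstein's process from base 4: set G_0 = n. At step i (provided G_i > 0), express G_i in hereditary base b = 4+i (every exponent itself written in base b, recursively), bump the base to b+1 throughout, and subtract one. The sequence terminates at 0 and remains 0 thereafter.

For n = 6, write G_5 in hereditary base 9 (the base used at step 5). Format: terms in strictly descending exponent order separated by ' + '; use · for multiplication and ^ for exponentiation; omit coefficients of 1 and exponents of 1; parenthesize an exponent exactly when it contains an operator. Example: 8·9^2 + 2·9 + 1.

4

step 0: 6 = 4 + 2; sub 5 for 4: 5 + 2; = 7; G_1 = 7−1 = 6
step 1: 6 = 5 + 1; sub 6 for 5: 6 + 1; = 7; G_2 = 7−1 = 6
step 2: 6 = 6; sub 7 for 6: 7; = 7; G_3 = 7−1 = 6
step 3: 6 = 6; sub 8 for 7: 6; = 6; G_4 = 6−1 = 5
step 4: 5 = 5; sub 9 for 8: 5; = 5; G_5 = 5−1 = 4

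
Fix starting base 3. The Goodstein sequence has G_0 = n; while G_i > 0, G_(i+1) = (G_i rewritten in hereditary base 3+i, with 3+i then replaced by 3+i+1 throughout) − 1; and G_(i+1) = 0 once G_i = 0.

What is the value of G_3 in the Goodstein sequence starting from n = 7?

9

7 —HB3→ 2·3 + 1 —bump→ 2·4 + 1 = 9 —(−1)→ 8
8 —HB4→ 2·4 —bump→ 2·5 = 10 —(−1)→ 9
9 —HB5→ 5 + 4 —bump→ 6 + 4 = 10 —(−1)→ 9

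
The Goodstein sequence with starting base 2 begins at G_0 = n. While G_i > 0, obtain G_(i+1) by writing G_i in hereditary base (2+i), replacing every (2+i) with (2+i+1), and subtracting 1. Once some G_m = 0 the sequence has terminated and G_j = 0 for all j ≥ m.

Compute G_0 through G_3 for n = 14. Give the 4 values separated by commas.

[0] 14 ≡ 2^(2 + 1) + 2^2 + 2 (base 2). Lift 3: 111. −1: 110.
[1] 110 ≡ 3^(3 + 1) + 3^3 + 2 (base 3). Lift 4: 1282. −1: 1281.
[2] 1281 ≡ 4^(4 + 1) + 4^4 + 1 (base 4). Lift 5: 18751. −1: 18750.

14, 110, 1281, 18750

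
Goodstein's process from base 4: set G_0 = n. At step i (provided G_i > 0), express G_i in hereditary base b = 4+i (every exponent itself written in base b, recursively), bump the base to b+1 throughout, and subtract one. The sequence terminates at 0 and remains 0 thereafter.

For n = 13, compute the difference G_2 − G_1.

2

13 —HB4→ 3·4 + 1 —bump→ 3·5 + 1 = 16 —(−1)→ 15
15 —HB5→ 3·5 —bump→ 3·6 = 18 —(−1)→ 17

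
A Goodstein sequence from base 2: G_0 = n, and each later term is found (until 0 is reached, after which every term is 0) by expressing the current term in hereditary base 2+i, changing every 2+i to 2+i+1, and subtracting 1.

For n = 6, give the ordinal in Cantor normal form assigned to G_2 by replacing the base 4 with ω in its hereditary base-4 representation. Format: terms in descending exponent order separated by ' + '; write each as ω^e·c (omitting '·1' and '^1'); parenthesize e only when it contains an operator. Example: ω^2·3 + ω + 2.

base 2: 6 = 2^2 + 2; at 3: 3^3 + 3 = 30; next = 29
base 3: 29 = 3^3 + 2; at 4: 4^4 + 2 = 258; next = 257

ω^ω + 1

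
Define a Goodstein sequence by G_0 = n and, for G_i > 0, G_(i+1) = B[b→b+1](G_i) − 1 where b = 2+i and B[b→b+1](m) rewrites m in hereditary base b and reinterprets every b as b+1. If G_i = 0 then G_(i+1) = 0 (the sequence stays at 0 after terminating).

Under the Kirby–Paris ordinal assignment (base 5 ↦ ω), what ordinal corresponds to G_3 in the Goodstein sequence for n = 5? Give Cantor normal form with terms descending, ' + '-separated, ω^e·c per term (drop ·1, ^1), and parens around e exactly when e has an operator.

ω^3·3 + ω^2·3 + ω·3 + 2

[0] 5 ≡ 2^2 + 1 (base 2). Lift 3: 28. −1: 27.
[1] 27 ≡ 3^3 (base 3). Lift 4: 256. −1: 255.
[2] 255 ≡ 3·4^3 + 3·4^2 + 3·4 + 3 (base 4). Lift 5: 468. −1: 467.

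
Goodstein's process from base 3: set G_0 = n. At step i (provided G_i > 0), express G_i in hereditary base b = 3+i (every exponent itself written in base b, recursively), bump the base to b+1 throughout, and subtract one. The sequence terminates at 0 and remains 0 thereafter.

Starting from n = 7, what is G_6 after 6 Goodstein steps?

G_0=7  [base 3] 2·3 + 1  →[3↦4]→  2·4 + 1 = 9  −1 ⇒ G_1=8
G_1=8  [base 4] 2·4  →[4↦5]→  2·5 = 10  −1 ⇒ G_2=9
G_2=9  [base 5] 5 + 4  →[5↦6]→  6 + 4 = 10  −1 ⇒ G_3=9
G_3=9  [base 6] 6 + 3  →[6↦7]→  7 + 3 = 10  −1 ⇒ G_4=9
G_4=9  [base 7] 7 + 2  →[7↦8]→  8 + 2 = 10  −1 ⇒ G_5=9
G_5=9  [base 8] 8 + 1  →[8↦9]→  9 + 1 = 10  −1 ⇒ G_6=9
G_6=9  [base 9] 9  →[9↦10]→  10 = 10  −1 ⇒ G_7=9

9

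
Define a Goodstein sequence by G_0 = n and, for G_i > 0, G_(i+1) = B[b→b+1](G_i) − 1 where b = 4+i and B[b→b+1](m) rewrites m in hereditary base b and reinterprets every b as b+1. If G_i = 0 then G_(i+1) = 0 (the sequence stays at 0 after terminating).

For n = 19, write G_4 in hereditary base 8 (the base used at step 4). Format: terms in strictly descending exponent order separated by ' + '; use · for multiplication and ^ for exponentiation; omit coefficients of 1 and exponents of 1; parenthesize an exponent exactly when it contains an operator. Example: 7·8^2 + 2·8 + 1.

G_0 = 19. HB_4(19) = 4^2 + 3. Bump = 28. G_1 = 27.
G_1 = 27. HB_5(27) = 5^2 + 2. Bump = 38. G_2 = 37.
G_2 = 37. HB_6(37) = 6^2 + 1. Bump = 50. G_3 = 49.
G_3 = 49. HB_7(49) = 7^2. Bump = 64. G_4 = 63.

7·8 + 7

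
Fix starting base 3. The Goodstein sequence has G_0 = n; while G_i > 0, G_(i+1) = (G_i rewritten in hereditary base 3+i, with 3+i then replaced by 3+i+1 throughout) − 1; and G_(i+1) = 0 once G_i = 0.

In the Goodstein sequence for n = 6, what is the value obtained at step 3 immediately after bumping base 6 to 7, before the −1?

8

6 —HB3→ 2·3 —bump→ 2·4 = 8 —(−1)→ 7
7 —HB4→ 4 + 3 —bump→ 5 + 3 = 8 —(−1)→ 7
7 —HB5→ 5 + 2 —bump→ 6 + 2 = 8 —(−1)→ 7
7 —HB6→ 6 + 1 —bump→ 7 + 1 = 8 —(−1)→ 7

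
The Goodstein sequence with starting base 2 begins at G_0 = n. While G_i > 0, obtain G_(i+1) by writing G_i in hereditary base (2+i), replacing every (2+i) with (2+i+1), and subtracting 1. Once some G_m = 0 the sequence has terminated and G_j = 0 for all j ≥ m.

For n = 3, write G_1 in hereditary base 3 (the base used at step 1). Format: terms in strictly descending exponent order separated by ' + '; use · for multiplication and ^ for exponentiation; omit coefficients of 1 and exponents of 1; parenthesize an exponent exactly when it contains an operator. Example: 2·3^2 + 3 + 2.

step 0: 3 = 2 + 1; sub 3 for 2: 3 + 1; = 4; G_1 = 4−1 = 3
step 1: 3 = 3; sub 4 for 3: 4; = 4; G_2 = 4−1 = 3

3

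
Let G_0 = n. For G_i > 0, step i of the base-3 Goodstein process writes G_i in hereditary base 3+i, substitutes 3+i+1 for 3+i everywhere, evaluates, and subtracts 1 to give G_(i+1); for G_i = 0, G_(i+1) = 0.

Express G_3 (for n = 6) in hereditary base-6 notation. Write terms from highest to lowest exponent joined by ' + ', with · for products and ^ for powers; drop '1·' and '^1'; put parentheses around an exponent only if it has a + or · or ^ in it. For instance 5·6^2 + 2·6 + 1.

6 + 1

G_0 = 6. HB_3(6) = 2·3. Bump = 8. G_1 = 7.
G_1 = 7. HB_4(7) = 4 + 3. Bump = 8. G_2 = 7.
G_2 = 7. HB_5(7) = 5 + 2. Bump = 8. G_3 = 7.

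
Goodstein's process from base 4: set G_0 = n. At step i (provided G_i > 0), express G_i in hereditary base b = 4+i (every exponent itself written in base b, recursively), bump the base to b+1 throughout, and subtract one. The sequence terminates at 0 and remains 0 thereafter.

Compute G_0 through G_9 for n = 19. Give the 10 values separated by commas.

19, 27, 37, 49, 63, 69, 75, 81, 87, 93

i=0: 19 = 4^2 + 3 (b=4); 4→5: 5^2 + 3 = 28; 28−1 = 27
i=1: 27 = 5^2 + 2 (b=5); 5→6: 6^2 + 2 = 38; 38−1 = 37
i=2: 37 = 6^2 + 1 (b=6); 6→7: 7^2 + 1 = 50; 50−1 = 49
i=3: 49 = 7^2 (b=7); 7→8: 8^2 = 64; 64−1 = 63
i=4: 63 = 7·8 + 7 (b=8); 8→9: 7·9 + 7 = 70; 70−1 = 69
i=5: 69 = 7·9 + 6 (b=9); 9→10: 7·10 + 6 = 76; 76−1 = 75
i=6: 75 = 7·10 + 5 (b=10); 10→11: 7·11 + 5 = 82; 82−1 = 81
i=7: 81 = 7·11 + 4 (b=11); 11→12: 7·12 + 4 = 88; 88−1 = 87
i=8: 87 = 7·12 + 3 (b=12); 12→13: 7·13 + 3 = 94; 94−1 = 93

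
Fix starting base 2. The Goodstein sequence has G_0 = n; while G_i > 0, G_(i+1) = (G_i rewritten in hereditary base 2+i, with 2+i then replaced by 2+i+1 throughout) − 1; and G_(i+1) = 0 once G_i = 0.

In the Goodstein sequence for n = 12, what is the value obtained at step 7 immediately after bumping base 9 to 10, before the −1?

G_0=12  [base 2] 2^(2 + 1) + 2^2  →[2↦3]→  3^(3 + 1) + 3^3 = 108  −1 ⇒ G_1=107
G_1=107  [base 3] 3^(3 + 1) + 2·3^2 + 2·3 + 2  →[3↦4]→  4^(4 + 1) + 2·4^2 + 2·4 + 2 = 1066  −1 ⇒ G_2=1065
G_2=1065  [base 4] 4^(4 + 1) + 2·4^2 + 2·4 + 1  →[4↦5]→  5^(5 + 1) + 2·5^2 + 2·5 + 1 = 15686  −1 ⇒ G_3=15685
G_3=15685  [base 5] 5^(5 + 1) + 2·5^2 + 2·5  →[5↦6]→  6^(6 + 1) + 2·6^2 + 2·6 = 280020  −1 ⇒ G_4=280019
G_4=280019  [base 6] 6^(6 + 1) + 2·6^2 + 6 + 5  →[6↦7]→  7^(7 + 1) + 2·7^2 + 7 + 5 = 5764911  −1 ⇒ G_5=5764910
G_5=5764910  [base 7] 7^(7 + 1) + 2·7^2 + 7 + 4  →[7↦8]→  8^(8 + 1) + 2·8^2 + 8 + 4 = 134217868  −1 ⇒ G_6=134217867
G_6=134217867  [base 8] 8^(8 + 1) + 2·8^2 + 8 + 3  →[8↦9]→  9^(9 + 1) + 2·9^2 + 9 + 3 = 3486784575  −1 ⇒ G_7=3486784574

100000000212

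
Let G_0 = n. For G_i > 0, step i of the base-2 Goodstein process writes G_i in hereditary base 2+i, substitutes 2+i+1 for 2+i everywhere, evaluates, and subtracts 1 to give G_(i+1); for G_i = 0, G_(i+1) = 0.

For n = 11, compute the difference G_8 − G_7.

11 —HB2→ 2^(2 + 1) + 2 + 1 —bump→ 3^(3 + 1) + 3 + 1 = 85 —(−1)→ 84
84 —HB3→ 3^(3 + 1) + 3 —bump→ 4^(4 + 1) + 4 = 1028 —(−1)→ 1027
1027 —HB4→ 4^(4 + 1) + 3 —bump→ 5^(5 + 1) + 3 = 15628 —(−1)→ 15627
15627 —HB5→ 5^(5 + 1) + 2 —bump→ 6^(6 + 1) + 2 = 279938 —(−1)→ 279937
279937 —HB6→ 6^(6 + 1) + 1 —bump→ 7^(7 + 1) + 1 = 5764802 —(−1)→ 5764801
5764801 —HB7→ 7^(7 + 1) —bump→ 8^(8 + 1) = 134217728 —(−1)→ 134217727
134217727 —HB8→ 7·8^8 + 7·8^7 + 7·8^6 + 7·8^5 + 7·8^4 + 7·8^3 + 7·8^2 + 7·8 + 7 —bump→ 7·9^9 + 7·9^7 + 7·9^6 + 7·9^5 + 7·9^4 + 7·9^3 + 7·9^2 + 7·9 + 7 = 2749609303 —(−1)→ 2749609302
2749609302 —HB9→ 7·9^9 + 7·9^7 + 7·9^6 + 7·9^5 + 7·9^4 + 7·9^3 + 7·9^2 + 7·9 + 6 —bump→ 7·10^10 + 7·10^7 + 7·10^6 + 7·10^5 + 7·10^4 + 7·10^3 + 7·10^2 + 7·10 + 6 = 70077777776 —(−1)→ 70077777775

67328168473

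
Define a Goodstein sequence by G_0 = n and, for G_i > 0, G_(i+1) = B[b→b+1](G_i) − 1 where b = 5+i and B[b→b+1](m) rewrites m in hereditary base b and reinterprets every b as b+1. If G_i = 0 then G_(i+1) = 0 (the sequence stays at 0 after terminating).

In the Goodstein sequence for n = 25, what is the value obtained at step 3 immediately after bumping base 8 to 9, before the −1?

48

step 0: 25 = 5^2; sub 6 for 5: 6^2; = 36; G_1 = 36−1 = 35
step 1: 35 = 5·6 + 5; sub 7 for 6: 5·7 + 5; = 40; G_2 = 40−1 = 39
step 2: 39 = 5·7 + 4; sub 8 for 7: 5·8 + 4; = 44; G_3 = 44−1 = 43
step 3: 43 = 5·8 + 3; sub 9 for 8: 5·9 + 3; = 48; G_4 = 48−1 = 47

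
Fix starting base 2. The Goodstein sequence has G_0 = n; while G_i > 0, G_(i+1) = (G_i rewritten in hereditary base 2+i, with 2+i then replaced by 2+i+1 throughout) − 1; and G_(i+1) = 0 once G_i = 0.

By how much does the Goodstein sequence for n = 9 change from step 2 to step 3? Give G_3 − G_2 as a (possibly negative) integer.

8819

G_0 = 9. HB_2(9) = 2^(2 + 1) + 1. Bump = 82. G_1 = 81.
G_1 = 81. HB_3(81) = 3^(3 + 1). Bump = 1024. G_2 = 1023.
G_2 = 1023. HB_4(1023) = 3·4^4 + 3·4^3 + 3·4^2 + 3·4 + 3. Bump = 9843. G_3 = 9842.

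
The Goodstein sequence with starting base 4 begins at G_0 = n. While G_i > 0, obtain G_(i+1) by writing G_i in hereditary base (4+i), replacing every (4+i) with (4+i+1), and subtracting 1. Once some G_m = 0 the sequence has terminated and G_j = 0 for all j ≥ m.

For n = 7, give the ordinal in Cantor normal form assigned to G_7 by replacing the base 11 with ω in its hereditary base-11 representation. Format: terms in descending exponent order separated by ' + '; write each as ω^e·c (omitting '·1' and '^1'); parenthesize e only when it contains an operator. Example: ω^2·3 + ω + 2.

G_0 = 7. HB_4(7) = 4 + 3. Bump = 8. G_1 = 7.
G_1 = 7. HB_5(7) = 5 + 2. Bump = 8. G_2 = 7.
G_2 = 7. HB_6(7) = 6 + 1. Bump = 8. G_3 = 7.
G_3 = 7. HB_7(7) = 7. Bump = 8. G_4 = 7.
G_4 = 7. HB_8(7) = 7. Bump = 7. G_5 = 6.
G_5 = 6. HB_9(6) = 6. Bump = 6. G_6 = 5.
G_6 = 5. HB_10(5) = 5. Bump = 5. G_7 = 4.
G_7 = 4. HB_11(4) = 4. Bump = 4. G_8 = 3.

4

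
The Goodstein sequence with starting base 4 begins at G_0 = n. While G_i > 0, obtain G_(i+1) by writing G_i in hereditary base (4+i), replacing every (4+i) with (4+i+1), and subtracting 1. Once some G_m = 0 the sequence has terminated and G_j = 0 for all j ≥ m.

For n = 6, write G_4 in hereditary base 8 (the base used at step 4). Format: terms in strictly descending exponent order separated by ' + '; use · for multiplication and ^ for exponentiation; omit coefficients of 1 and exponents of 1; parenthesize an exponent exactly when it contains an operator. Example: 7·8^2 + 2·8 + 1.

5

6 —HB4→ 4 + 2 —bump→ 5 + 2 = 7 —(−1)→ 6
6 —HB5→ 5 + 1 —bump→ 6 + 1 = 7 —(−1)→ 6
6 —HB6→ 6 —bump→ 7 = 7 —(−1)→ 6
6 —HB7→ 6 —bump→ 6 = 6 —(−1)→ 5
5 —HB8→ 5 —bump→ 5 = 5 —(−1)→ 4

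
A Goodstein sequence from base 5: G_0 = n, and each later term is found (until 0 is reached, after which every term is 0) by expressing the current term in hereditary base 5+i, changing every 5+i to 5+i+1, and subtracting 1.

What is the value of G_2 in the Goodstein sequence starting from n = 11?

13

i=0: 11 = 2·5 + 1 (b=5); 5→6: 2·6 + 1 = 13; 13−1 = 12
i=1: 12 = 2·6 (b=6); 6→7: 2·7 = 14; 14−1 = 13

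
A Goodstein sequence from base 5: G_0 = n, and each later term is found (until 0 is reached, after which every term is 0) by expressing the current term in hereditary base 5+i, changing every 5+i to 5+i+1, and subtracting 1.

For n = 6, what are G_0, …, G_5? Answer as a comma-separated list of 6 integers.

6, 6, 6, 5, 4, 3

[0] 6 ≡ 5 + 1 (base 5). Lift 6: 7. −1: 6.
[1] 6 ≡ 6 (base 6). Lift 7: 7. −1: 6.
[2] 6 ≡ 6 (base 7). Lift 8: 6. −1: 5.
[3] 5 ≡ 5 (base 8). Lift 9: 5. −1: 4.
[4] 4 ≡ 4 (base 9). Lift 10: 4. −1: 3.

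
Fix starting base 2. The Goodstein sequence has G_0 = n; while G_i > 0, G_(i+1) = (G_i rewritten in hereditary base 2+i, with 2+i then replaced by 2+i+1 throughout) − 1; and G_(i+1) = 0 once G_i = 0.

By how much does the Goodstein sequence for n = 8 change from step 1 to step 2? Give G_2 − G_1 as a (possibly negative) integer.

step 0: 8 = 2^(2 + 1); sub 3 for 2: 3^(3 + 1); = 81; G_1 = 81−1 = 80
step 1: 80 = 2·3^3 + 2·3^2 + 2·3 + 2; sub 4 for 3: 2·4^4 + 2·4^2 + 2·4 + 2; = 554; G_2 = 554−1 = 553

473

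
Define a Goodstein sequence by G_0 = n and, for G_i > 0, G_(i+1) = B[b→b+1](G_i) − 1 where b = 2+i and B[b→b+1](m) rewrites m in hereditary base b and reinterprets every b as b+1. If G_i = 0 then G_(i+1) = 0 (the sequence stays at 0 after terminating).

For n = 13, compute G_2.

G_0=13  [base 2] 2^(2 + 1) + 2^2 + 1  →[2↦3]→  3^(3 + 1) + 3^3 + 1 = 109  −1 ⇒ G_1=108
G_1=108  [base 3] 3^(3 + 1) + 3^3  →[3↦4]→  4^(4 + 1) + 4^4 = 1280  −1 ⇒ G_2=1279
G_2=1279  [base 4] 4^(4 + 1) + 3·4^3 + 3·4^2 + 3·4 + 3  →[4↦5]→  5^(5 + 1) + 3·5^3 + 3·5^2 + 3·5 + 3 = 16093  −1 ⇒ G_3=16092

1279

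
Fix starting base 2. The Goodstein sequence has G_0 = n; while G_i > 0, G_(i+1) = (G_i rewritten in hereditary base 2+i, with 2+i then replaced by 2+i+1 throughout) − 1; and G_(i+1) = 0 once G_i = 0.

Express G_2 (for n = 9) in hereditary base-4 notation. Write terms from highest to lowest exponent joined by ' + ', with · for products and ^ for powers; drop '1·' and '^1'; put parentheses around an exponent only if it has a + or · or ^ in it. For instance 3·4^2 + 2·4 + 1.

3·4^4 + 3·4^3 + 3·4^2 + 3·4 + 3

i=0: 9 = 2^(2 + 1) + 1 (b=2); 2→3: 3^(3 + 1) + 1 = 82; 82−1 = 81
i=1: 81 = 3^(3 + 1) (b=3); 3→4: 4^(4 + 1) = 1024; 1024−1 = 1023
i=2: 1023 = 3·4^4 + 3·4^3 + 3·4^2 + 3·4 + 3 (b=4); 4→5: 3·5^5 + 3·5^3 + 3·5^2 + 3·5 + 3 = 9843; 9843−1 = 9842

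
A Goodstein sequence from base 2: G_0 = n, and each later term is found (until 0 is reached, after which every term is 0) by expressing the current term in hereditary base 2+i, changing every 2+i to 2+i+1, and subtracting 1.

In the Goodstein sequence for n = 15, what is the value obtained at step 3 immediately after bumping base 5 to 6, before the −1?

326594

(0) 15|_2 = 2^(2 + 1) + 2^2 + 2 + 1 ↦ 3^(3 + 1) + 3^3 + 3 + 1|_3 = 112 ⇒ 111
(1) 111|_3 = 3^(3 + 1) + 3^3 + 3 ↦ 4^(4 + 1) + 4^4 + 4|_4 = 1284 ⇒ 1283
(2) 1283|_4 = 4^(4 + 1) + 4^4 + 3 ↦ 5^(5 + 1) + 5^5 + 3|_5 = 18753 ⇒ 18752
(3) 18752|_5 = 5^(5 + 1) + 5^5 + 2 ↦ 6^(6 + 1) + 6^6 + 2|_6 = 326594 ⇒ 326593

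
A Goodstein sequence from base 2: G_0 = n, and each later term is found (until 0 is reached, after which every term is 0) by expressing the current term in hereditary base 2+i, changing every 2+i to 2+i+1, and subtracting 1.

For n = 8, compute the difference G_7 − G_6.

i=0: 8 = 2^(2 + 1) (b=2); 2→3: 3^(3 + 1) = 81; 81−1 = 80
i=1: 80 = 2·3^3 + 2·3^2 + 2·3 + 2 (b=3); 3→4: 2·4^4 + 2·4^2 + 2·4 + 2 = 554; 554−1 = 553
i=2: 553 = 2·4^4 + 2·4^2 + 2·4 + 1 (b=4); 4→5: 2·5^5 + 2·5^2 + 2·5 + 1 = 6311; 6311−1 = 6310
i=3: 6310 = 2·5^5 + 2·5^2 + 2·5 (b=5); 5→6: 2·6^6 + 2·6^2 + 2·6 = 93396; 93396−1 = 93395
i=4: 93395 = 2·6^6 + 2·6^2 + 6 + 5 (b=6); 6→7: 2·7^7 + 2·7^2 + 7 + 5 = 1647196; 1647196−1 = 1647195
i=5: 1647195 = 2·7^7 + 2·7^2 + 7 + 4 (b=7); 7→8: 2·8^8 + 2·8^2 + 8 + 4 = 33554572; 33554572−1 = 33554571
i=6: 33554571 = 2·8^8 + 2·8^2 + 8 + 3 (b=8); 8→9: 2·9^9 + 2·9^2 + 9 + 3 = 774841152; 774841152−1 = 774841151

741286580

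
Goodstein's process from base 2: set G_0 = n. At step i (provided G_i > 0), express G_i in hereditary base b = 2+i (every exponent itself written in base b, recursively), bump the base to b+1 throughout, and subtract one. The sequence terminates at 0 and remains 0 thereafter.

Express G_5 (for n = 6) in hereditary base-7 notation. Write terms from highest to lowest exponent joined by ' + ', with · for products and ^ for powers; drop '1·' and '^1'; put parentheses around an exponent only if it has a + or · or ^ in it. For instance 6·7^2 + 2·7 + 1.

G_0=6  [base 2] 2^2 + 2  →[2↦3]→  3^3 + 3 = 30  −1 ⇒ G_1=29
G_1=29  [base 3] 3^3 + 2  →[3↦4]→  4^4 + 2 = 258  −1 ⇒ G_2=257
G_2=257  [base 4] 4^4 + 1  →[4↦5]→  5^5 + 1 = 3126  −1 ⇒ G_3=3125
G_3=3125  [base 5] 5^5  →[5↦6]→  6^6 = 46656  −1 ⇒ G_4=46655
G_4=46655  [base 6] 5·6^5 + 5·6^4 + 5·6^3 + 5·6^2 + 5·6 + 5  →[6↦7]→  5·7^5 + 5·7^4 + 5·7^3 + 5·7^2 + 5·7 + 5 = 98040  −1 ⇒ G_5=98039
G_5=98039  [base 7] 5·7^5 + 5·7^4 + 5·7^3 + 5·7^2 + 5·7 + 4  →[7↦8]→  5·8^5 + 5·8^4 + 5·8^3 + 5·8^2 + 5·8 + 4 = 187244  −1 ⇒ G_6=187243

5·7^5 + 5·7^4 + 5·7^3 + 5·7^2 + 5·7 + 4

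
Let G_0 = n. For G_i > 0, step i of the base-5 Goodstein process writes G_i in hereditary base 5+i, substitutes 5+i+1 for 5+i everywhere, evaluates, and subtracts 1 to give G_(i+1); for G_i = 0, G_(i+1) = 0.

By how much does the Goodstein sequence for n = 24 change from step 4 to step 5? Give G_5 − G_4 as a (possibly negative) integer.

3

[0] 24 ≡ 4·5 + 4 (base 5). Lift 6: 28. −1: 27.
[1] 27 ≡ 4·6 + 3 (base 6). Lift 7: 31. −1: 30.
[2] 30 ≡ 4·7 + 2 (base 7). Lift 8: 34. −1: 33.
[3] 33 ≡ 4·8 + 1 (base 8). Lift 9: 37. −1: 36.
[4] 36 ≡ 4·9 (base 9). Lift 10: 40. −1: 39.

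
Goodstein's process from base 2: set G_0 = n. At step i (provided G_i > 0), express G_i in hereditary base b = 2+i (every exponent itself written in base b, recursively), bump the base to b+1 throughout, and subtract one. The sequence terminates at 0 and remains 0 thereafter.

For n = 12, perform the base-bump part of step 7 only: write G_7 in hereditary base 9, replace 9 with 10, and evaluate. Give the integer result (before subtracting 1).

(0) 12|_2 = 2^(2 + 1) + 2^2 ↦ 3^(3 + 1) + 3^3|_3 = 108 ⇒ 107
(1) 107|_3 = 3^(3 + 1) + 2·3^2 + 2·3 + 2 ↦ 4^(4 + 1) + 2·4^2 + 2·4 + 2|_4 = 1066 ⇒ 1065
(2) 1065|_4 = 4^(4 + 1) + 2·4^2 + 2·4 + 1 ↦ 5^(5 + 1) + 2·5^2 + 2·5 + 1|_5 = 15686 ⇒ 15685
(3) 15685|_5 = 5^(5 + 1) + 2·5^2 + 2·5 ↦ 6^(6 + 1) + 2·6^2 + 2·6|_6 = 280020 ⇒ 280019
(4) 280019|_6 = 6^(6 + 1) + 2·6^2 + 6 + 5 ↦ 7^(7 + 1) + 2·7^2 + 7 + 5|_7 = 5764911 ⇒ 5764910
(5) 5764910|_7 = 7^(7 + 1) + 2·7^2 + 7 + 4 ↦ 8^(8 + 1) + 2·8^2 + 8 + 4|_8 = 134217868 ⇒ 134217867
(6) 134217867|_8 = 8^(8 + 1) + 2·8^2 + 8 + 3 ↦ 9^(9 + 1) + 2·9^2 + 9 + 3|_9 = 3486784575 ⇒ 3486784574

100000000212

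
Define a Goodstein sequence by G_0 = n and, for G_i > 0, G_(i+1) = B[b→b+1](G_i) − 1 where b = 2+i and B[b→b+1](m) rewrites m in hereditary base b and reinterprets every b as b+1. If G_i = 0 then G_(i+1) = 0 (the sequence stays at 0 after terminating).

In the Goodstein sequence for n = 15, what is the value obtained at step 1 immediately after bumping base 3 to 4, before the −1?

1284

G_0=15  [base 2] 2^(2 + 1) + 2^2 + 2 + 1  →[2↦3]→  3^(3 + 1) + 3^3 + 3 + 1 = 112  −1 ⇒ G_1=111
G_1=111  [base 3] 3^(3 + 1) + 3^3 + 3  →[3↦4]→  4^(4 + 1) + 4^4 + 4 = 1284  −1 ⇒ G_2=1283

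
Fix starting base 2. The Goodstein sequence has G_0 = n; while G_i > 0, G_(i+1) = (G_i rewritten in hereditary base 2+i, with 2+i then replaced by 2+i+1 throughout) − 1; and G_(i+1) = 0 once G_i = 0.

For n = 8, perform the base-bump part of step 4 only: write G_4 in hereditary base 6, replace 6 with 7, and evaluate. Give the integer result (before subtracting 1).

i=0: 8 = 2^(2 + 1) (b=2); 2→3: 3^(3 + 1) = 81; 81−1 = 80
i=1: 80 = 2·3^3 + 2·3^2 + 2·3 + 2 (b=3); 3→4: 2·4^4 + 2·4^2 + 2·4 + 2 = 554; 554−1 = 553
i=2: 553 = 2·4^4 + 2·4^2 + 2·4 + 1 (b=4); 4→5: 2·5^5 + 2·5^2 + 2·5 + 1 = 6311; 6311−1 = 6310
i=3: 6310 = 2·5^5 + 2·5^2 + 2·5 (b=5); 5→6: 2·6^6 + 2·6^2 + 2·6 = 93396; 93396−1 = 93395
i=4: 93395 = 2·6^6 + 2·6^2 + 6 + 5 (b=6); 6→7: 2·7^7 + 2·7^2 + 7 + 5 = 1647196; 1647196−1 = 1647195

1647196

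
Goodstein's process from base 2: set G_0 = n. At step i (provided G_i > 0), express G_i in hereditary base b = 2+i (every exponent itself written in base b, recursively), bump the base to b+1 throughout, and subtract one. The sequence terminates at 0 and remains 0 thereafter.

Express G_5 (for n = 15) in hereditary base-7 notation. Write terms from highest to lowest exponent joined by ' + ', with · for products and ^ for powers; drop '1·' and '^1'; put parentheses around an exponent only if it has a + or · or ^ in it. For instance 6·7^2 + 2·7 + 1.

base 2: 15 = 2^(2 + 1) + 2^2 + 2 + 1; at 3: 3^(3 + 1) + 3^3 + 3 + 1 = 112; next = 111
base 3: 111 = 3^(3 + 1) + 3^3 + 3; at 4: 4^(4 + 1) + 4^4 + 4 = 1284; next = 1283
base 4: 1283 = 4^(4 + 1) + 4^4 + 3; at 5: 5^(5 + 1) + 5^5 + 3 = 18753; next = 18752
base 5: 18752 = 5^(5 + 1) + 5^5 + 2; at 6: 6^(6 + 1) + 6^6 + 2 = 326594; next = 326593
base 6: 326593 = 6^(6 + 1) + 6^6 + 1; at 7: 7^(7 + 1) + 7^7 + 1 = 6588345; next = 6588344
base 7: 6588344 = 7^(7 + 1) + 7^7; at 8: 8^(8 + 1) + 8^8 = 150994944; next = 150994943

7^(7 + 1) + 7^7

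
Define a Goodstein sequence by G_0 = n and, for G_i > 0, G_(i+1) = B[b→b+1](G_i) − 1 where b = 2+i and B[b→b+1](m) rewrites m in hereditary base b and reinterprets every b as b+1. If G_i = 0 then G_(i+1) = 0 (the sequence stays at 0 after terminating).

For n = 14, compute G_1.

base 2: 14 = 2^(2 + 1) + 2^2 + 2; at 3: 3^(3 + 1) + 3^3 + 3 = 111; next = 110
base 3: 110 = 3^(3 + 1) + 3^3 + 2; at 4: 4^(4 + 1) + 4^4 + 2 = 1282; next = 1281

110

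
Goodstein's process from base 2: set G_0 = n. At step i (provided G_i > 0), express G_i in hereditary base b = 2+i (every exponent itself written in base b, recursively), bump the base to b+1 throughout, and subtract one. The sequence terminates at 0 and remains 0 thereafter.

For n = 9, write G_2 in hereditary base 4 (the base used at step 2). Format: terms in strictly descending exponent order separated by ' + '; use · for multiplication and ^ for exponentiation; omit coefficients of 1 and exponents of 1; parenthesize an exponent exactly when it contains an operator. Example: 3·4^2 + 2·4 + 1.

3·4^4 + 3·4^3 + 3·4^2 + 3·4 + 3

base 2: 9 = 2^(2 + 1) + 1; at 3: 3^(3 + 1) + 1 = 82; next = 81
base 3: 81 = 3^(3 + 1); at 4: 4^(4 + 1) = 1024; next = 1023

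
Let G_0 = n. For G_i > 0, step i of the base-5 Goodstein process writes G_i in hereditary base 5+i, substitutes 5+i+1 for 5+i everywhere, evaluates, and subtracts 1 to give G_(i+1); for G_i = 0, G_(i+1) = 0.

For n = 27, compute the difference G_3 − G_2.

14

G_0=27  [base 5] 5^2 + 2  →[5↦6]→  6^2 + 2 = 38  −1 ⇒ G_1=37
G_1=37  [base 6] 6^2 + 1  →[6↦7]→  7^2 + 1 = 50  −1 ⇒ G_2=49
G_2=49  [base 7] 7^2  →[7↦8]→  8^2 = 64  −1 ⇒ G_3=63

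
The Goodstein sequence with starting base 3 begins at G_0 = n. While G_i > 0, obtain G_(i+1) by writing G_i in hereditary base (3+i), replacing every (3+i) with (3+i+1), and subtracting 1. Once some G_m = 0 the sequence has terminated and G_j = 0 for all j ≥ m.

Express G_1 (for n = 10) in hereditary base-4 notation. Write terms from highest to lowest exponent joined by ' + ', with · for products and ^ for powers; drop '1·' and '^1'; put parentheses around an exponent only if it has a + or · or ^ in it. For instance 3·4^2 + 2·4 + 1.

4^2

(0) 10|_3 = 3^2 + 1 ↦ 4^2 + 1|_4 = 17 ⇒ 16
(1) 16|_4 = 4^2 ↦ 5^2|_5 = 25 ⇒ 24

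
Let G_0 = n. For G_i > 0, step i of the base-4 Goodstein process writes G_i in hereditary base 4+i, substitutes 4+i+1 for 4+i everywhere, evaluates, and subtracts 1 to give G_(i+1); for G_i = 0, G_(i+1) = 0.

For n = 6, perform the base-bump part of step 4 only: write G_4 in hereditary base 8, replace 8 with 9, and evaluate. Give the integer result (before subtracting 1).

5

base 4: 6 = 4 + 2; at 5: 5 + 2 = 7; next = 6
base 5: 6 = 5 + 1; at 6: 6 + 1 = 7; next = 6
base 6: 6 = 6; at 7: 7 = 7; next = 6
base 7: 6 = 6; at 8: 6 = 6; next = 5
base 8: 5 = 5; at 9: 5 = 5; next = 4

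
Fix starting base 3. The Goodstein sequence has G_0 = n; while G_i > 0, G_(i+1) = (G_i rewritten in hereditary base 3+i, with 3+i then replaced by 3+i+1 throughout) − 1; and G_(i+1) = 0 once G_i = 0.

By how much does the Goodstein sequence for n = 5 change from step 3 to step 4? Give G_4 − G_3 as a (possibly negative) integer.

-1

5 —HB3→ 3 + 2 —bump→ 4 + 2 = 6 —(−1)→ 5
5 —HB4→ 4 + 1 —bump→ 5 + 1 = 6 —(−1)→ 5
5 —HB5→ 5 —bump→ 6 = 6 —(−1)→ 5
5 —HB6→ 5 —bump→ 5 = 5 —(−1)→ 4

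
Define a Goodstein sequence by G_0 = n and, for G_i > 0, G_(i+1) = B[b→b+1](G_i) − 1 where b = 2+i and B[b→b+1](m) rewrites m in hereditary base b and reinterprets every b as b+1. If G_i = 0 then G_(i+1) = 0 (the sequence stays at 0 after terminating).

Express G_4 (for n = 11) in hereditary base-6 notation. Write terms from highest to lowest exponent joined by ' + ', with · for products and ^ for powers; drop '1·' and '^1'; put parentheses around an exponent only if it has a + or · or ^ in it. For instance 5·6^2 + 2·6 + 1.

6^(6 + 1) + 1

(0) 11|_2 = 2^(2 + 1) + 2 + 1 ↦ 3^(3 + 1) + 3 + 1|_3 = 85 ⇒ 84
(1) 84|_3 = 3^(3 + 1) + 3 ↦ 4^(4 + 1) + 4|_4 = 1028 ⇒ 1027
(2) 1027|_4 = 4^(4 + 1) + 3 ↦ 5^(5 + 1) + 3|_5 = 15628 ⇒ 15627
(3) 15627|_5 = 5^(5 + 1) + 2 ↦ 6^(6 + 1) + 2|_6 = 279938 ⇒ 279937
(4) 279937|_6 = 6^(6 + 1) + 1 ↦ 7^(7 + 1) + 1|_7 = 5764802 ⇒ 5764801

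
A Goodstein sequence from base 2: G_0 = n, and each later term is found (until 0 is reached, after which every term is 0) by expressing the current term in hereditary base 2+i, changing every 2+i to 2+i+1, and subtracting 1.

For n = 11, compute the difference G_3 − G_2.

14600

11 —HB2→ 2^(2 + 1) + 2 + 1 —bump→ 3^(3 + 1) + 3 + 1 = 85 —(−1)→ 84
84 —HB3→ 3^(3 + 1) + 3 —bump→ 4^(4 + 1) + 4 = 1028 —(−1)→ 1027
1027 —HB4→ 4^(4 + 1) + 3 —bump→ 5^(5 + 1) + 3 = 15628 —(−1)→ 15627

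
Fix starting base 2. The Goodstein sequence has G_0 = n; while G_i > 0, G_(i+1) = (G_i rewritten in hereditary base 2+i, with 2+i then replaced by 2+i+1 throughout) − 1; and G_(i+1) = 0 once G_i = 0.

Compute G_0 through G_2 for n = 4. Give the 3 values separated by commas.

4, 26, 41

(0) 4|_2 = 2^2 ↦ 3^3|_3 = 27 ⇒ 26
(1) 26|_3 = 2·3^2 + 2·3 + 2 ↦ 2·4^2 + 2·4 + 2|_4 = 42 ⇒ 41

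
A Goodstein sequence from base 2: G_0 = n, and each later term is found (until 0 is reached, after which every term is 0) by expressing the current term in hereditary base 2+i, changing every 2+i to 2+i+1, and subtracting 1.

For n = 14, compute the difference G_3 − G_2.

17469

(0) 14|_2 = 2^(2 + 1) + 2^2 + 2 ↦ 3^(3 + 1) + 3^3 + 3|_3 = 111 ⇒ 110
(1) 110|_3 = 3^(3 + 1) + 3^3 + 2 ↦ 4^(4 + 1) + 4^4 + 2|_4 = 1282 ⇒ 1281
(2) 1281|_4 = 4^(4 + 1) + 4^4 + 1 ↦ 5^(5 + 1) + 5^5 + 1|_5 = 18751 ⇒ 18750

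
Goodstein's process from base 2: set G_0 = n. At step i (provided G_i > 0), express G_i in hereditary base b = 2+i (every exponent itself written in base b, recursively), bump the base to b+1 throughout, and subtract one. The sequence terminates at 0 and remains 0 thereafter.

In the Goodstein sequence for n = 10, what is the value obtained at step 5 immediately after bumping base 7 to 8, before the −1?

G_0=10  [base 2] 2^(2 + 1) + 2  →[2↦3]→  3^(3 + 1) + 3 = 84  −1 ⇒ G_1=83
G_1=83  [base 3] 3^(3 + 1) + 2  →[3↦4]→  4^(4 + 1) + 2 = 1026  −1 ⇒ G_2=1025
G_2=1025  [base 4] 4^(4 + 1) + 1  →[4↦5]→  5^(5 + 1) + 1 = 15626  −1 ⇒ G_3=15625
G_3=15625  [base 5] 5^(5 + 1)  →[5↦6]→  6^(6 + 1) = 279936  −1 ⇒ G_4=279935
G_4=279935  [base 6] 5·6^6 + 5·6^5 + 5·6^4 + 5·6^3 + 5·6^2 + 5·6 + 5  →[6↦7]→  5·7^7 + 5·7^5 + 5·7^4 + 5·7^3 + 5·7^2 + 5·7 + 5 = 4215755  −1 ⇒ G_5=4215754

84073324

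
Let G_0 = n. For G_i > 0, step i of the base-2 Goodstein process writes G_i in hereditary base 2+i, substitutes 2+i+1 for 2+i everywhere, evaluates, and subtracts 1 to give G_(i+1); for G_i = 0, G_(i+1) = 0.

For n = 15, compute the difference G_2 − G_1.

1172

15 —HB2→ 2^(2 + 1) + 2^2 + 2 + 1 —bump→ 3^(3 + 1) + 3^3 + 3 + 1 = 112 —(−1)→ 111
111 —HB3→ 3^(3 + 1) + 3^3 + 3 —bump→ 4^(4 + 1) + 4^4 + 4 = 1284 —(−1)→ 1283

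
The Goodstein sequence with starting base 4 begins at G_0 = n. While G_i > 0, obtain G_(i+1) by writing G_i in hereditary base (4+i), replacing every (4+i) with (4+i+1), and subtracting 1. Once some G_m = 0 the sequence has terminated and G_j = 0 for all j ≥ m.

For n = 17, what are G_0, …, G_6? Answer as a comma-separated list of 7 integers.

17, 25, 35, 39, 43, 47, 51

G_0=17  [base 4] 4^2 + 1  →[4↦5]→  5^2 + 1 = 26  −1 ⇒ G_1=25
G_1=25  [base 5] 5^2  →[5↦6]→  6^2 = 36  −1 ⇒ G_2=35
G_2=35  [base 6] 5·6 + 5  →[6↦7]→  5·7 + 5 = 40  −1 ⇒ G_3=39
G_3=39  [base 7] 5·7 + 4  →[7↦8]→  5·8 + 4 = 44  −1 ⇒ G_4=43
G_4=43  [base 8] 5·8 + 3  →[8↦9]→  5·9 + 3 = 48  −1 ⇒ G_5=47
G_5=47  [base 9] 5·9 + 2  →[9↦10]→  5·10 + 2 = 52  −1 ⇒ G_6=51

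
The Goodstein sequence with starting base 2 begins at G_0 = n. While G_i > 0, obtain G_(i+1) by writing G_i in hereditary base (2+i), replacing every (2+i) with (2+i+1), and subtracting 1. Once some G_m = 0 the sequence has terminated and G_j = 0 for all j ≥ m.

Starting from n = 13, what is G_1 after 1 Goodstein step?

step 0: 13 = 2^(2 + 1) + 2^2 + 1; sub 3 for 2: 3^(3 + 1) + 3^3 + 1; = 109; G_1 = 109−1 = 108
step 1: 108 = 3^(3 + 1) + 3^3; sub 4 for 3: 4^(4 + 1) + 4^4; = 1280; G_2 = 1280−1 = 1279

108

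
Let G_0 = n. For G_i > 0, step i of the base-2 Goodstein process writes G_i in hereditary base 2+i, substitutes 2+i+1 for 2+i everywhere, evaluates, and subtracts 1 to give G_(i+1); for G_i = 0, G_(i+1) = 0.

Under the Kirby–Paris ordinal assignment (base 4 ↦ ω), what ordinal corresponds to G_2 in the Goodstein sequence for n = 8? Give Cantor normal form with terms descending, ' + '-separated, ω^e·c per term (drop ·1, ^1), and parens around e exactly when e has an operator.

[0] 8 ≡ 2^(2 + 1) (base 2). Lift 3: 81. −1: 80.
[1] 80 ≡ 2·3^3 + 2·3^2 + 2·3 + 2 (base 3). Lift 4: 554. −1: 553.
[2] 553 ≡ 2·4^4 + 2·4^2 + 2·4 + 1 (base 4). Lift 5: 6311. −1: 6310.

ω^ω·2 + ω^2·2 + ω·2 + 1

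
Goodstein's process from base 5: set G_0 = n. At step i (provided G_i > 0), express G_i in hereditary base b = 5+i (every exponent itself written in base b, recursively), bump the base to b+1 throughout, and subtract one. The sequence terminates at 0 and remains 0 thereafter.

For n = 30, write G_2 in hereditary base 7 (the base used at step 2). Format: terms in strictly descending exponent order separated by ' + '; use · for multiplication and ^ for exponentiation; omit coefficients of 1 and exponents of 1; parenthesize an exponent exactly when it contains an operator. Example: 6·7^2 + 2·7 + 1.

base 5: 30 = 5^2 + 5; at 6: 6^2 + 6 = 42; next = 41
base 6: 41 = 6^2 + 5; at 7: 7^2 + 5 = 54; next = 53

7^2 + 4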